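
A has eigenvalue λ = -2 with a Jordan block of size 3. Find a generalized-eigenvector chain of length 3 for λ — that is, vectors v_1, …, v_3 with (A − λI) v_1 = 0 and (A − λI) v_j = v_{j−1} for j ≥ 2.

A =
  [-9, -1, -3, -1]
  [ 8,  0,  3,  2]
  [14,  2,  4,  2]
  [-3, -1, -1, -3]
A Jordan chain for λ = -2 of length 3:
v_1 = (2, -4, -4, 2)ᵀ
v_2 = (-7, 8, 14, -3)ᵀ
v_3 = (1, 0, 0, 0)ᵀ

Let N = A − (-2)·I. We want v_3 with N^3 v_3 = 0 but N^2 v_3 ≠ 0; then v_{j-1} := N · v_j for j = 3, …, 2.

Pick v_3 = (1, 0, 0, 0)ᵀ.
Then v_2 = N · v_3 = (-7, 8, 14, -3)ᵀ.
Then v_1 = N · v_2 = (2, -4, -4, 2)ᵀ.

Sanity check: (A − (-2)·I) v_1 = (0, 0, 0, 0)ᵀ = 0. ✓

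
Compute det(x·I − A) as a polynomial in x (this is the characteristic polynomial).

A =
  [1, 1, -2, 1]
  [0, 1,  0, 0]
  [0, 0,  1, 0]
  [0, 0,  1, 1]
x^4 - 4*x^3 + 6*x^2 - 4*x + 1

Expanding det(x·I − A) (e.g. by cofactor expansion or by noting that A is similar to its Jordan form J, which has the same characteristic polynomial as A) gives
  χ_A(x) = x^4 - 4*x^3 + 6*x^2 - 4*x + 1
which factors as (x - 1)^4. The eigenvalues (with algebraic multiplicities) are λ = 1 with multiplicity 4.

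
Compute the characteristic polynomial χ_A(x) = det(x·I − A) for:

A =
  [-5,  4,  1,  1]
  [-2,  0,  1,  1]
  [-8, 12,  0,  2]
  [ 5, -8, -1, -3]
x^4 + 8*x^3 + 24*x^2 + 32*x + 16

Expanding det(x·I − A) (e.g. by cofactor expansion or by noting that A is similar to its Jordan form J, which has the same characteristic polynomial as A) gives
  χ_A(x) = x^4 + 8*x^3 + 24*x^2 + 32*x + 16
which factors as (x + 2)^4. The eigenvalues (with algebraic multiplicities) are λ = -2 with multiplicity 4.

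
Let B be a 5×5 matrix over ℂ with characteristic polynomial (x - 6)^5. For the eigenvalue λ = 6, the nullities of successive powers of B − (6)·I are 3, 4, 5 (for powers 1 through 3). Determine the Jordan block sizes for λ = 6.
Block sizes for λ = 6: [3, 1, 1]

From the dimensions of kernels of powers, the number of Jordan blocks of size at least j is d_j − d_{j−1} where d_j = dim ker(N^j) (with d_0 = 0). Computing the differences gives [3, 1, 1].
The number of blocks of size exactly k is (#blocks of size ≥ k) − (#blocks of size ≥ k + 1), so the partition is: 2 block(s) of size 1, 1 block(s) of size 3.
In nonincreasing order the block sizes are [3, 1, 1].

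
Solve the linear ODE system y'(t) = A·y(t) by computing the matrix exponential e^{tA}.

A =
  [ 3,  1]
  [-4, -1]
e^{tA} =
  [2*t*exp(t) + exp(t), t*exp(t)]
  [-4*t*exp(t), -2*t*exp(t) + exp(t)]

Strategy: write A = P · J · P⁻¹ where J is a Jordan canonical form, so e^{tA} = P · e^{tJ} · P⁻¹, and e^{tJ} can be computed block-by-block.

A has Jordan form
J =
  [1, 1]
  [0, 1]
(up to reordering of blocks).

Per-block formulas:
  For a 2×2 Jordan block J_2(1): exp(t · J_2(1)) = e^(1t)·(I + t·N), where N is the 2×2 nilpotent shift.

After assembling e^{tJ} and conjugating by P, we get:

e^{tA} =
  [2*t*exp(t) + exp(t), t*exp(t)]
  [-4*t*exp(t), -2*t*exp(t) + exp(t)]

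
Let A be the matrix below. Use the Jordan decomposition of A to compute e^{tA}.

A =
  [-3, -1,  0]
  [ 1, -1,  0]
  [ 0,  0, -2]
e^{tA} =
  [-t*exp(-2*t) + exp(-2*t), -t*exp(-2*t), 0]
  [t*exp(-2*t), t*exp(-2*t) + exp(-2*t), 0]
  [0, 0, exp(-2*t)]

Strategy: write A = P · J · P⁻¹ where J is a Jordan canonical form, so e^{tA} = P · e^{tJ} · P⁻¹, and e^{tJ} can be computed block-by-block.

A has Jordan form
J =
  [-2,  1,  0]
  [ 0, -2,  0]
  [ 0,  0, -2]
(up to reordering of blocks).

Per-block formulas:
  For a 2×2 Jordan block J_2(-2): exp(t · J_2(-2)) = e^(-2t)·(I + t·N), where N is the 2×2 nilpotent shift.
  For a 1×1 block at λ = -2: exp(t · [-2]) = [e^(-2t)].

After assembling e^{tJ} and conjugating by P, we get:

e^{tA} =
  [-t*exp(-2*t) + exp(-2*t), -t*exp(-2*t), 0]
  [t*exp(-2*t), t*exp(-2*t) + exp(-2*t), 0]
  [0, 0, exp(-2*t)]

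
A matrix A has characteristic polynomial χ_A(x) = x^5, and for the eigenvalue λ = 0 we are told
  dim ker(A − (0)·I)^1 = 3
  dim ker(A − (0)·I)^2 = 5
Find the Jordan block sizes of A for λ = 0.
Block sizes for λ = 0: [2, 2, 1]

From the dimensions of kernels of powers, the number of Jordan blocks of size at least j is d_j − d_{j−1} where d_j = dim ker(N^j) (with d_0 = 0). Computing the differences gives [3, 2].
The number of blocks of size exactly k is (#blocks of size ≥ k) − (#blocks of size ≥ k + 1), so the partition is: 1 block(s) of size 1, 2 block(s) of size 2.
In nonincreasing order the block sizes are [2, 2, 1].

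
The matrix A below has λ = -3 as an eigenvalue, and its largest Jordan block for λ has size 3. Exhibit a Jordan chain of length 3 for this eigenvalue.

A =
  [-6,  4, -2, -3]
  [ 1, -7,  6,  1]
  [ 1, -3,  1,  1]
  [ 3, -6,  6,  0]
A Jordan chain for λ = -3 of length 3:
v_1 = (2, 2, 1, 0)ᵀ
v_2 = (-3, 1, 1, 3)ᵀ
v_3 = (1, 0, 0, 0)ᵀ

Let N = A − (-3)·I. We want v_3 with N^3 v_3 = 0 but N^2 v_3 ≠ 0; then v_{j-1} := N · v_j for j = 3, …, 2.

Pick v_3 = (1, 0, 0, 0)ᵀ.
Then v_2 = N · v_3 = (-3, 1, 1, 3)ᵀ.
Then v_1 = N · v_2 = (2, 2, 1, 0)ᵀ.

Sanity check: (A − (-3)·I) v_1 = (0, 0, 0, 0)ᵀ = 0. ✓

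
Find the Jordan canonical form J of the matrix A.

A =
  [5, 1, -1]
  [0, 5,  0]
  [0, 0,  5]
J_2(5) ⊕ J_1(5)

The characteristic polynomial is
  det(x·I − A) = x^3 - 15*x^2 + 75*x - 125 = (x - 5)^3

Eigenvalues and multiplicities (the geometric multiplicity of λ is n − rank(A − λI), which equals the number of Jordan blocks for λ):
  λ = 5: algebraic multiplicity = 3, geometric multiplicity = 2

Determining the block sizes for each eigenvalue:
  λ = 5: 2 blocks summing to 3 forces exactly one block of size 2 and the rest size 1 → block sizes [2, 1]

Assembling the blocks gives a Jordan form
J =
  [5, 1, 0]
  [0, 5, 0]
  [0, 0, 5]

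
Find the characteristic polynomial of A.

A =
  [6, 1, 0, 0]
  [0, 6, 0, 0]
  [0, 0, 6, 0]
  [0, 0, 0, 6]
x^4 - 24*x^3 + 216*x^2 - 864*x + 1296

Expanding det(x·I − A) (e.g. by cofactor expansion or by noting that A is similar to its Jordan form J, which has the same characteristic polynomial as A) gives
  χ_A(x) = x^4 - 24*x^3 + 216*x^2 - 864*x + 1296
which factors as (x - 6)^4. The eigenvalues (with algebraic multiplicities) are λ = 6 with multiplicity 4.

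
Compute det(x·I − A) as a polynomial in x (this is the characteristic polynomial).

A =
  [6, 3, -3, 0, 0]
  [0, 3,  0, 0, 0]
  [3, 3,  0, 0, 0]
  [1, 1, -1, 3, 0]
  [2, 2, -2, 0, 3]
x^5 - 15*x^4 + 90*x^3 - 270*x^2 + 405*x - 243

Expanding det(x·I − A) (e.g. by cofactor expansion or by noting that A is similar to its Jordan form J, which has the same characteristic polynomial as A) gives
  χ_A(x) = x^5 - 15*x^4 + 90*x^3 - 270*x^2 + 405*x - 243
which factors as (x - 3)^5. The eigenvalues (with algebraic multiplicities) are λ = 3 with multiplicity 5.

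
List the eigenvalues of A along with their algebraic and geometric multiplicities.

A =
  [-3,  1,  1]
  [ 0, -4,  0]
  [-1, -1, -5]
λ = -4: alg = 3, geom = 2

Step 1 — factor the characteristic polynomial to read off the algebraic multiplicities:
  χ_A(x) = (x + 4)^3

Step 2 — compute geometric multiplicities via the rank-nullity identity g(λ) = n − rank(A − λI):
  rank(A − (-4)·I) = 1, so dim ker(A − (-4)·I) = n − 1 = 2

Summary:
  λ = -4: algebraic multiplicity = 3, geometric multiplicity = 2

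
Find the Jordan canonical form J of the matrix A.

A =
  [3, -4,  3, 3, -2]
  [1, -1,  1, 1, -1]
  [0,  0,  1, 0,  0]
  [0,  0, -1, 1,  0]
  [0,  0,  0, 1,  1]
J_3(1) ⊕ J_2(1)

The characteristic polynomial is
  det(x·I − A) = x^5 - 5*x^4 + 10*x^3 - 10*x^2 + 5*x - 1 = (x - 1)^5

Eigenvalues and multiplicities (the geometric multiplicity of λ is n − rank(A − λI), which equals the number of Jordan blocks for λ):
  λ = 1: algebraic multiplicity = 5, geometric multiplicity = 2

Determining the block sizes for each eigenvalue:
  λ = 1: with am = 5 and gm = 2, the partition is not yet determined (e.g. several partitions of 5 into 2 parts exist). Let N = A − (1)·I. Computing rank(N^1) = 3, rank(N^2) = 1, rank(N^3) = 0; the number of blocks of size ≥ j is rank(N^{j−1}) − rank(N^j), giving [2, 2, 1]. So we have 1 block(s) of size 3, 1 block(s) of size 2 → block sizes [3, 2]

Assembling the blocks gives a Jordan form
J =
  [1, 1, 0, 0, 0]
  [0, 1, 1, 0, 0]
  [0, 0, 1, 0, 0]
  [0, 0, 0, 1, 1]
  [0, 0, 0, 0, 1]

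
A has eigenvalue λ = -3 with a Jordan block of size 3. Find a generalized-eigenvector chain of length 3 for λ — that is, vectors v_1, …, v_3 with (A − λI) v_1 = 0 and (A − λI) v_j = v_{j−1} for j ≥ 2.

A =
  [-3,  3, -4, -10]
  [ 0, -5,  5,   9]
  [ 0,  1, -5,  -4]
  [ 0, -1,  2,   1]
A Jordan chain for λ = -3 of length 3:
v_1 = (3, -2, 1, -1)ᵀ
v_2 = (-4, 5, -2, 2)ᵀ
v_3 = (0, 0, 1, 0)ᵀ

Let N = A − (-3)·I. We want v_3 with N^3 v_3 = 0 but N^2 v_3 ≠ 0; then v_{j-1} := N · v_j for j = 3, …, 2.

Pick v_3 = (0, 0, 1, 0)ᵀ.
Then v_2 = N · v_3 = (-4, 5, -2, 2)ᵀ.
Then v_1 = N · v_2 = (3, -2, 1, -1)ᵀ.

Sanity check: (A − (-3)·I) v_1 = (0, 0, 0, 0)ᵀ = 0. ✓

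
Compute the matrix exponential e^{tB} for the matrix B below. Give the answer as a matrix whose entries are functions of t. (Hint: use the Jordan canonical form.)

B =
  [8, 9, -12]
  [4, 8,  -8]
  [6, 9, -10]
e^{tB} =
  [6*t*exp(2*t) + exp(2*t), 9*t*exp(2*t), -12*t*exp(2*t)]
  [4*t*exp(2*t), 6*t*exp(2*t) + exp(2*t), -8*t*exp(2*t)]
  [6*t*exp(2*t), 9*t*exp(2*t), -12*t*exp(2*t) + exp(2*t)]

Strategy: write B = P · J · P⁻¹ where J is a Jordan canonical form, so e^{tB} = P · e^{tJ} · P⁻¹, and e^{tJ} can be computed block-by-block.

B has Jordan form
J =
  [2, 1, 0]
  [0, 2, 0]
  [0, 0, 2]
(up to reordering of blocks).

Per-block formulas:
  For a 1×1 block at λ = 2: exp(t · [2]) = [e^(2t)].
  For a 2×2 Jordan block J_2(2): exp(t · J_2(2)) = e^(2t)·(I + t·N), where N is the 2×2 nilpotent shift.

After assembling e^{tJ} and conjugating by P, we get:

e^{tB} =
  [6*t*exp(2*t) + exp(2*t), 9*t*exp(2*t), -12*t*exp(2*t)]
  [4*t*exp(2*t), 6*t*exp(2*t) + exp(2*t), -8*t*exp(2*t)]
  [6*t*exp(2*t), 9*t*exp(2*t), -12*t*exp(2*t) + exp(2*t)]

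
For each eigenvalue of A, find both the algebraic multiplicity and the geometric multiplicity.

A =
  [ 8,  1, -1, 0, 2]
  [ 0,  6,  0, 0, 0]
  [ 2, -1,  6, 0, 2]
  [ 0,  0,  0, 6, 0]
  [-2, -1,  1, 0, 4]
λ = 6: alg = 5, geom = 3

Step 1 — factor the characteristic polynomial to read off the algebraic multiplicities:
  χ_A(x) = (x - 6)^5

Step 2 — compute geometric multiplicities via the rank-nullity identity g(λ) = n − rank(A − λI):
  rank(A − (6)·I) = 2, so dim ker(A − (6)·I) = n − 2 = 3

Summary:
  λ = 6: algebraic multiplicity = 5, geometric multiplicity = 3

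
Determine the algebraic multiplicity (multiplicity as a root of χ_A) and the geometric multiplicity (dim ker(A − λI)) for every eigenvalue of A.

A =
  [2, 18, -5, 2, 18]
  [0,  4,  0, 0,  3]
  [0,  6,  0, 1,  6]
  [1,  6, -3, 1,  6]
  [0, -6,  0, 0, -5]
λ = -2: alg = 1, geom = 1; λ = 1: alg = 4, geom = 2

Step 1 — factor the characteristic polynomial to read off the algebraic multiplicities:
  χ_A(x) = (x - 1)^4*(x + 2)

Step 2 — compute geometric multiplicities via the rank-nullity identity g(λ) = n − rank(A − λI):
  rank(A − (-2)·I) = 4, so dim ker(A − (-2)·I) = n − 4 = 1
  rank(A − (1)·I) = 3, so dim ker(A − (1)·I) = n − 3 = 2

Summary:
  λ = -2: algebraic multiplicity = 1, geometric multiplicity = 1
  λ = 1: algebraic multiplicity = 4, geometric multiplicity = 2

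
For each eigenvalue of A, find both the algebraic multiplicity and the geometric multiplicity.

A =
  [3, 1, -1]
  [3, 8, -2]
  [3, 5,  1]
λ = 3: alg = 2, geom = 1; λ = 6: alg = 1, geom = 1

Step 1 — factor the characteristic polynomial to read off the algebraic multiplicities:
  χ_A(x) = (x - 6)*(x - 3)^2

Step 2 — compute geometric multiplicities via the rank-nullity identity g(λ) = n − rank(A − λI):
  rank(A − (3)·I) = 2, so dim ker(A − (3)·I) = n − 2 = 1
  rank(A − (6)·I) = 2, so dim ker(A − (6)·I) = n − 2 = 1

Summary:
  λ = 3: algebraic multiplicity = 2, geometric multiplicity = 1
  λ = 6: algebraic multiplicity = 1, geometric multiplicity = 1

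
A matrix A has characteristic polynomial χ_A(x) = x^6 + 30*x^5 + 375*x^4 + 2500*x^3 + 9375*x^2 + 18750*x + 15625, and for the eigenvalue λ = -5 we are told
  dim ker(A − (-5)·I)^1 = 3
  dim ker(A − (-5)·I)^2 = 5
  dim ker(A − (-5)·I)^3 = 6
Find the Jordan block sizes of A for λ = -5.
Block sizes for λ = -5: [3, 2, 1]

From the dimensions of kernels of powers, the number of Jordan blocks of size at least j is d_j − d_{j−1} where d_j = dim ker(N^j) (with d_0 = 0). Computing the differences gives [3, 2, 1].
The number of blocks of size exactly k is (#blocks of size ≥ k) − (#blocks of size ≥ k + 1), so the partition is: 1 block(s) of size 1, 1 block(s) of size 2, 1 block(s) of size 3.
In nonincreasing order the block sizes are [3, 2, 1].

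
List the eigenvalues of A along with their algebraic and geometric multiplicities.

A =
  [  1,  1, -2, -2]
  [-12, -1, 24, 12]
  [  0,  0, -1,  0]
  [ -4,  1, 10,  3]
λ = -1: alg = 3, geom = 2; λ = 5: alg = 1, geom = 1

Step 1 — factor the characteristic polynomial to read off the algebraic multiplicities:
  χ_A(x) = (x - 5)*(x + 1)^3

Step 2 — compute geometric multiplicities via the rank-nullity identity g(λ) = n − rank(A − λI):
  rank(A − (-1)·I) = 2, so dim ker(A − (-1)·I) = n − 2 = 2
  rank(A − (5)·I) = 3, so dim ker(A − (5)·I) = n − 3 = 1

Summary:
  λ = -1: algebraic multiplicity = 3, geometric multiplicity = 2
  λ = 5: algebraic multiplicity = 1, geometric multiplicity = 1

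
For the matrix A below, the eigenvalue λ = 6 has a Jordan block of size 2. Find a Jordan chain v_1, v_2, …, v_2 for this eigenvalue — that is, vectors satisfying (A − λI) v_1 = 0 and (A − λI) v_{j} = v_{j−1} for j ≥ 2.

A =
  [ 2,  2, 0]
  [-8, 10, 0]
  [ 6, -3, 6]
A Jordan chain for λ = 6 of length 2:
v_1 = (-4, -8, 6)ᵀ
v_2 = (1, 0, 0)ᵀ

Let N = A − (6)·I. We want v_2 with N^2 v_2 = 0 but N^1 v_2 ≠ 0; then v_{j-1} := N · v_j for j = 2, …, 2.

Pick v_2 = (1, 0, 0)ᵀ.
Then v_1 = N · v_2 = (-4, -8, 6)ᵀ.

Sanity check: (A − (6)·I) v_1 = (0, 0, 0)ᵀ = 0. ✓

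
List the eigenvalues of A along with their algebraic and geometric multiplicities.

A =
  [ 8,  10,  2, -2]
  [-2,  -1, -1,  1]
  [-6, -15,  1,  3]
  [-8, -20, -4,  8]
λ = 4: alg = 4, geom = 3

Step 1 — factor the characteristic polynomial to read off the algebraic multiplicities:
  χ_A(x) = (x - 4)^4

Step 2 — compute geometric multiplicities via the rank-nullity identity g(λ) = n − rank(A − λI):
  rank(A − (4)·I) = 1, so dim ker(A − (4)·I) = n − 1 = 3

Summary:
  λ = 4: algebraic multiplicity = 4, geometric multiplicity = 3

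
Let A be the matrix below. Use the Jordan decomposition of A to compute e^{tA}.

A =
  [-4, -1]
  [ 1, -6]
e^{tA} =
  [t*exp(-5*t) + exp(-5*t), -t*exp(-5*t)]
  [t*exp(-5*t), -t*exp(-5*t) + exp(-5*t)]

Strategy: write A = P · J · P⁻¹ where J is a Jordan canonical form, so e^{tA} = P · e^{tJ} · P⁻¹, and e^{tJ} can be computed block-by-block.

A has Jordan form
J =
  [-5,  1]
  [ 0, -5]
(up to reordering of blocks).

Per-block formulas:
  For a 2×2 Jordan block J_2(-5): exp(t · J_2(-5)) = e^(-5t)·(I + t·N), where N is the 2×2 nilpotent shift.

After assembling e^{tJ} and conjugating by P, we get:

e^{tA} =
  [t*exp(-5*t) + exp(-5*t), -t*exp(-5*t)]
  [t*exp(-5*t), -t*exp(-5*t) + exp(-5*t)]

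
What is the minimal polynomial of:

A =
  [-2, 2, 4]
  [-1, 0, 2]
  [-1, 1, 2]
x^3

The characteristic polynomial is χ_A(x) = x^3, so the eigenvalues are known. The minimal polynomial is
  m_A(x) = Π_λ (x − λ)^{k_λ}
where k_λ is the size of the *largest* Jordan block for λ (equivalently, the smallest k with (A − λI)^k v = 0 for every generalised eigenvector v of λ).

  λ = 0: largest Jordan block has size 3, contributing (x − 0)^3

So m_A(x) = x^3 = x^3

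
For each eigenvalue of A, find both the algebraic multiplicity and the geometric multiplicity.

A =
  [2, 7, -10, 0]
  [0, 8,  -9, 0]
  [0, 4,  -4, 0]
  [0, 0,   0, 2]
λ = 2: alg = 4, geom = 2

Step 1 — factor the characteristic polynomial to read off the algebraic multiplicities:
  χ_A(x) = (x - 2)^4

Step 2 — compute geometric multiplicities via the rank-nullity identity g(λ) = n − rank(A − λI):
  rank(A − (2)·I) = 2, so dim ker(A − (2)·I) = n − 2 = 2

Summary:
  λ = 2: algebraic multiplicity = 4, geometric multiplicity = 2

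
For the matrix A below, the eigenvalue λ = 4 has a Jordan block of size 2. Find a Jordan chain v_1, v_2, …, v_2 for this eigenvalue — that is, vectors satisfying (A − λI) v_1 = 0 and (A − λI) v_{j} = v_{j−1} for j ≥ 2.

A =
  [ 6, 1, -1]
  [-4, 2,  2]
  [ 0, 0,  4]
A Jordan chain for λ = 4 of length 2:
v_1 = (2, -4, 0)ᵀ
v_2 = (1, 0, 0)ᵀ

Let N = A − (4)·I. We want v_2 with N^2 v_2 = 0 but N^1 v_2 ≠ 0; then v_{j-1} := N · v_j for j = 2, …, 2.

Pick v_2 = (1, 0, 0)ᵀ.
Then v_1 = N · v_2 = (2, -4, 0)ᵀ.

Sanity check: (A − (4)·I) v_1 = (0, 0, 0)ᵀ = 0. ✓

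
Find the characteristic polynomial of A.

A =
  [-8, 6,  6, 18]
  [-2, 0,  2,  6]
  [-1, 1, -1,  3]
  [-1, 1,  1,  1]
x^4 + 8*x^3 + 24*x^2 + 32*x + 16

Expanding det(x·I − A) (e.g. by cofactor expansion or by noting that A is similar to its Jordan form J, which has the same characteristic polynomial as A) gives
  χ_A(x) = x^4 + 8*x^3 + 24*x^2 + 32*x + 16
which factors as (x + 2)^4. The eigenvalues (with algebraic multiplicities) are λ = -2 with multiplicity 4.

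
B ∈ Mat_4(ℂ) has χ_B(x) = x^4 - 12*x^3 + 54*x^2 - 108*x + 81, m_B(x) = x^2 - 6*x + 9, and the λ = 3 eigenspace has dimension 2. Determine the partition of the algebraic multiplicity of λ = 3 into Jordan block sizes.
Block sizes for λ = 3: [2, 2]

Step 1 — from the characteristic polynomial, algebraic multiplicity of λ = 3 is 4. From dim ker(B − (3)·I) = 2, there are exactly 2 Jordan blocks for λ = 3.
Step 2 — from the minimal polynomial, the factor (x − 3)^2 tells us the largest block for λ = 3 has size 2.
Step 3 — with total size 4, 2 blocks, and largest block 2, the block sizes (in nonincreasing order) are [2, 2].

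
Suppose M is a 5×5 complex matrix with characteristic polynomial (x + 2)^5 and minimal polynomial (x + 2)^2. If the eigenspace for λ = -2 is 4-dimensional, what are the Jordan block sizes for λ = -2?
Block sizes for λ = -2: [2, 1, 1, 1]

Step 1 — from the characteristic polynomial, algebraic multiplicity of λ = -2 is 5. From dim ker(M − (-2)·I) = 4, there are exactly 4 Jordan blocks for λ = -2.
Step 2 — from the minimal polynomial, the factor (x + 2)^2 tells us the largest block for λ = -2 has size 2.
Step 3 — with total size 5, 4 blocks, and largest block 2, the block sizes (in nonincreasing order) are [2, 1, 1, 1].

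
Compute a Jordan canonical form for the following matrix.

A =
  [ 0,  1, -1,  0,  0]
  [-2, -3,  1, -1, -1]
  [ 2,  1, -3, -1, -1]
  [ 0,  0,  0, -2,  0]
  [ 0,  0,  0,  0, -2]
J_2(-2) ⊕ J_2(-2) ⊕ J_1(-2)

The characteristic polynomial is
  det(x·I − A) = x^5 + 10*x^4 + 40*x^3 + 80*x^2 + 80*x + 32 = (x + 2)^5

Eigenvalues and multiplicities (the geometric multiplicity of λ is n − rank(A − λI), which equals the number of Jordan blocks for λ):
  λ = -2: algebraic multiplicity = 5, geometric multiplicity = 3

Determining the block sizes for each eigenvalue:
  λ = -2: with am = 5 and gm = 3, the partition is not yet determined (e.g. several partitions of 5 into 3 parts exist). Let N = A − (-2)·I. Computing rank(N^1) = 2, rank(N^2) = 0; the number of blocks of size ≥ j is rank(N^{j−1}) − rank(N^j), giving [3, 2]. So we have 2 block(s) of size 2, 1 block(s) of size 1 → block sizes [2, 2, 1]

Assembling the blocks gives a Jordan form
J =
  [-2,  1,  0,  0,  0]
  [ 0, -2,  0,  0,  0]
  [ 0,  0, -2,  1,  0]
  [ 0,  0,  0, -2,  0]
  [ 0,  0,  0,  0, -2]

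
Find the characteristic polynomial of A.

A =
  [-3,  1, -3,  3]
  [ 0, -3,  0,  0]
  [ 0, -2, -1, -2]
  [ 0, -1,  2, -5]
x^4 + 12*x^3 + 54*x^2 + 108*x + 81

Expanding det(x·I − A) (e.g. by cofactor expansion or by noting that A is similar to its Jordan form J, which has the same characteristic polynomial as A) gives
  χ_A(x) = x^4 + 12*x^3 + 54*x^2 + 108*x + 81
which factors as (x + 3)^4. The eigenvalues (with algebraic multiplicities) are λ = -3 with multiplicity 4.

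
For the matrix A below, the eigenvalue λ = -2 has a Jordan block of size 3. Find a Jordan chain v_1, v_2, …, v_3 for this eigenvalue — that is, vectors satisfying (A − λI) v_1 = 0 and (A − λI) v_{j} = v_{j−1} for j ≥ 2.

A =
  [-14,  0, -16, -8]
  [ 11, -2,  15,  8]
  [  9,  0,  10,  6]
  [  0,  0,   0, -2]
A Jordan chain for λ = -2 of length 3:
v_1 = (0, 3, 0, 0)ᵀ
v_2 = (-12, 11, 9, 0)ᵀ
v_3 = (1, 0, 0, 0)ᵀ

Let N = A − (-2)·I. We want v_3 with N^3 v_3 = 0 but N^2 v_3 ≠ 0; then v_{j-1} := N · v_j for j = 3, …, 2.

Pick v_3 = (1, 0, 0, 0)ᵀ.
Then v_2 = N · v_3 = (-12, 11, 9, 0)ᵀ.
Then v_1 = N · v_2 = (0, 3, 0, 0)ᵀ.

Sanity check: (A − (-2)·I) v_1 = (0, 0, 0, 0)ᵀ = 0. ✓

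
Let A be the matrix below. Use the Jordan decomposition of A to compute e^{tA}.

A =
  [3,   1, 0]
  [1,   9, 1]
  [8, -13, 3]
e^{tA} =
  [5*t^2*exp(5*t)/2 - 2*t*exp(5*t) + exp(5*t), t^2*exp(5*t) + t*exp(5*t), t^2*exp(5*t)/2]
  [5*t^2*exp(5*t) + t*exp(5*t), 2*t^2*exp(5*t) + 4*t*exp(5*t) + exp(5*t), t^2*exp(5*t) + t*exp(5*t)]
  [-45*t^2*exp(5*t)/2 + 8*t*exp(5*t), -9*t^2*exp(5*t) - 13*t*exp(5*t), -9*t^2*exp(5*t)/2 - 2*t*exp(5*t) + exp(5*t)]

Strategy: write A = P · J · P⁻¹ where J is a Jordan canonical form, so e^{tA} = P · e^{tJ} · P⁻¹, and e^{tJ} can be computed block-by-block.

A has Jordan form
J =
  [5, 1, 0]
  [0, 5, 1]
  [0, 0, 5]
(up to reordering of blocks).

Per-block formulas:
  For a 3×3 Jordan block J_3(5): exp(t · J_3(5)) = e^(5t)·(I + t·N + (t^2/2)·N^2), where N is the 3×3 nilpotent shift.

After assembling e^{tJ} and conjugating by P, we get:

e^{tA} =
  [5*t^2*exp(5*t)/2 - 2*t*exp(5*t) + exp(5*t), t^2*exp(5*t) + t*exp(5*t), t^2*exp(5*t)/2]
  [5*t^2*exp(5*t) + t*exp(5*t), 2*t^2*exp(5*t) + 4*t*exp(5*t) + exp(5*t), t^2*exp(5*t) + t*exp(5*t)]
  [-45*t^2*exp(5*t)/2 + 8*t*exp(5*t), -9*t^2*exp(5*t) - 13*t*exp(5*t), -9*t^2*exp(5*t)/2 - 2*t*exp(5*t) + exp(5*t)]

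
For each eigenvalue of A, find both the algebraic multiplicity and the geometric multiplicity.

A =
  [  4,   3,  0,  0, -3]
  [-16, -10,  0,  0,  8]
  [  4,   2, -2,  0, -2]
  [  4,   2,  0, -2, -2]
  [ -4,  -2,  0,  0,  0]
λ = -2: alg = 5, geom = 4

Step 1 — factor the characteristic polynomial to read off the algebraic multiplicities:
  χ_A(x) = (x + 2)^5

Step 2 — compute geometric multiplicities via the rank-nullity identity g(λ) = n − rank(A − λI):
  rank(A − (-2)·I) = 1, so dim ker(A − (-2)·I) = n − 1 = 4

Summary:
  λ = -2: algebraic multiplicity = 5, geometric multiplicity = 4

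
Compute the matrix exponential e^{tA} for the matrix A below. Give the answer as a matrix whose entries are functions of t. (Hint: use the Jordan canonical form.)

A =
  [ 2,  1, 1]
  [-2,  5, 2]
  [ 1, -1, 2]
e^{tA} =
  [-t*exp(3*t) + exp(3*t), t*exp(3*t), t*exp(3*t)]
  [-2*t*exp(3*t), 2*t*exp(3*t) + exp(3*t), 2*t*exp(3*t)]
  [t*exp(3*t), -t*exp(3*t), -t*exp(3*t) + exp(3*t)]

Strategy: write A = P · J · P⁻¹ where J is a Jordan canonical form, so e^{tA} = P · e^{tJ} · P⁻¹, and e^{tJ} can be computed block-by-block.

A has Jordan form
J =
  [3, 1, 0]
  [0, 3, 0]
  [0, 0, 3]
(up to reordering of blocks).

Per-block formulas:
  For a 1×1 block at λ = 3: exp(t · [3]) = [e^(3t)].
  For a 2×2 Jordan block J_2(3): exp(t · J_2(3)) = e^(3t)·(I + t·N), where N is the 2×2 nilpotent shift.

After assembling e^{tJ} and conjugating by P, we get:

e^{tA} =
  [-t*exp(3*t) + exp(3*t), t*exp(3*t), t*exp(3*t)]
  [-2*t*exp(3*t), 2*t*exp(3*t) + exp(3*t), 2*t*exp(3*t)]
  [t*exp(3*t), -t*exp(3*t), -t*exp(3*t) + exp(3*t)]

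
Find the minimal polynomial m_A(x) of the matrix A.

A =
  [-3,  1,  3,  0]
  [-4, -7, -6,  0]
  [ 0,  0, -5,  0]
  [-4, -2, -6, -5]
x^2 + 10*x + 25

The characteristic polynomial is χ_A(x) = (x + 5)^4, so the eigenvalues are known. The minimal polynomial is
  m_A(x) = Π_λ (x − λ)^{k_λ}
where k_λ is the size of the *largest* Jordan block for λ (equivalently, the smallest k with (A − λI)^k v = 0 for every generalised eigenvector v of λ).

  λ = -5: largest Jordan block has size 2, contributing (x + 5)^2

So m_A(x) = (x + 5)^2 = x^2 + 10*x + 25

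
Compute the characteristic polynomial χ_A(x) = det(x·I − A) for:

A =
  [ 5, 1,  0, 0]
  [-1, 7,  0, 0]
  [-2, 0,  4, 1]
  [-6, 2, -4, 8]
x^4 - 24*x^3 + 216*x^2 - 864*x + 1296

Expanding det(x·I − A) (e.g. by cofactor expansion or by noting that A is similar to its Jordan form J, which has the same characteristic polynomial as A) gives
  χ_A(x) = x^4 - 24*x^3 + 216*x^2 - 864*x + 1296
which factors as (x - 6)^4. The eigenvalues (with algebraic multiplicities) are λ = 6 with multiplicity 4.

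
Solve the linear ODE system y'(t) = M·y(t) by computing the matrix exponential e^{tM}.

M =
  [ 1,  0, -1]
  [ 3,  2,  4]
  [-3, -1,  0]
e^{tM} =
  [3*t^2*exp(t)/2 + exp(t), t^2*exp(t)/2, t^2*exp(t)/2 - t*exp(t)]
  [-9*t^2*exp(t)/2 + 3*t*exp(t), -3*t^2*exp(t)/2 + t*exp(t) + exp(t), -3*t^2*exp(t)/2 + 4*t*exp(t)]
  [-3*t*exp(t), -t*exp(t), -t*exp(t) + exp(t)]

Strategy: write M = P · J · P⁻¹ where J is a Jordan canonical form, so e^{tM} = P · e^{tJ} · P⁻¹, and e^{tJ} can be computed block-by-block.

M has Jordan form
J =
  [1, 1, 0]
  [0, 1, 1]
  [0, 0, 1]
(up to reordering of blocks).

Per-block formulas:
  For a 3×3 Jordan block J_3(1): exp(t · J_3(1)) = e^(1t)·(I + t·N + (t^2/2)·N^2), where N is the 3×3 nilpotent shift.

After assembling e^{tJ} and conjugating by P, we get:

e^{tM} =
  [3*t^2*exp(t)/2 + exp(t), t^2*exp(t)/2, t^2*exp(t)/2 - t*exp(t)]
  [-9*t^2*exp(t)/2 + 3*t*exp(t), -3*t^2*exp(t)/2 + t*exp(t) + exp(t), -3*t^2*exp(t)/2 + 4*t*exp(t)]
  [-3*t*exp(t), -t*exp(t), -t*exp(t) + exp(t)]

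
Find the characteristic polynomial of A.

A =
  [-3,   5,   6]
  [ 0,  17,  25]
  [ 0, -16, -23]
x^3 + 9*x^2 + 27*x + 27

Expanding det(x·I − A) (e.g. by cofactor expansion or by noting that A is similar to its Jordan form J, which has the same characteristic polynomial as A) gives
  χ_A(x) = x^3 + 9*x^2 + 27*x + 27
which factors as (x + 3)^3. The eigenvalues (with algebraic multiplicities) are λ = -3 with multiplicity 3.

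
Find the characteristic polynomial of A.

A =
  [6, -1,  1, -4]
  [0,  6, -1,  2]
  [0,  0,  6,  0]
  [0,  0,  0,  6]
x^4 - 24*x^3 + 216*x^2 - 864*x + 1296

Expanding det(x·I − A) (e.g. by cofactor expansion or by noting that A is similar to its Jordan form J, which has the same characteristic polynomial as A) gives
  χ_A(x) = x^4 - 24*x^3 + 216*x^2 - 864*x + 1296
which factors as (x - 6)^4. The eigenvalues (with algebraic multiplicities) are λ = 6 with multiplicity 4.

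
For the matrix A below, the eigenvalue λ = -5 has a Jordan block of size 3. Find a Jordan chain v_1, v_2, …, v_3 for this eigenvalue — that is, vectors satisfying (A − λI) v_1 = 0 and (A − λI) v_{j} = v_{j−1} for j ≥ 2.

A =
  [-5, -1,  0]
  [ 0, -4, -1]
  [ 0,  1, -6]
A Jordan chain for λ = -5 of length 3:
v_1 = (-1, 0, 0)ᵀ
v_2 = (-1, 1, 1)ᵀ
v_3 = (0, 1, 0)ᵀ

Let N = A − (-5)·I. We want v_3 with N^3 v_3 = 0 but N^2 v_3 ≠ 0; then v_{j-1} := N · v_j for j = 3, …, 2.

Pick v_3 = (0, 1, 0)ᵀ.
Then v_2 = N · v_3 = (-1, 1, 1)ᵀ.
Then v_1 = N · v_2 = (-1, 0, 0)ᵀ.

Sanity check: (A − (-5)·I) v_1 = (0, 0, 0)ᵀ = 0. ✓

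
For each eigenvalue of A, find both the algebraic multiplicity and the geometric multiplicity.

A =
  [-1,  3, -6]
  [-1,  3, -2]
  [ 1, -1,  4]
λ = 2: alg = 3, geom = 2

Step 1 — factor the characteristic polynomial to read off the algebraic multiplicities:
  χ_A(x) = (x - 2)^3

Step 2 — compute geometric multiplicities via the rank-nullity identity g(λ) = n − rank(A − λI):
  rank(A − (2)·I) = 1, so dim ker(A − (2)·I) = n − 1 = 2

Summary:
  λ = 2: algebraic multiplicity = 3, geometric multiplicity = 2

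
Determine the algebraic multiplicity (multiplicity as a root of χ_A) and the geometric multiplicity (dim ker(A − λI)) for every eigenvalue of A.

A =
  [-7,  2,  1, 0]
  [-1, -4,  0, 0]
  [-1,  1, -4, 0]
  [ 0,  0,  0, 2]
λ = -5: alg = 3, geom = 1; λ = 2: alg = 1, geom = 1

Step 1 — factor the characteristic polynomial to read off the algebraic multiplicities:
  χ_A(x) = (x - 2)*(x + 5)^3

Step 2 — compute geometric multiplicities via the rank-nullity identity g(λ) = n − rank(A − λI):
  rank(A − (-5)·I) = 3, so dim ker(A − (-5)·I) = n − 3 = 1
  rank(A − (2)·I) = 3, so dim ker(A − (2)·I) = n − 3 = 1

Summary:
  λ = -5: algebraic multiplicity = 3, geometric multiplicity = 1
  λ = 2: algebraic multiplicity = 1, geometric multiplicity = 1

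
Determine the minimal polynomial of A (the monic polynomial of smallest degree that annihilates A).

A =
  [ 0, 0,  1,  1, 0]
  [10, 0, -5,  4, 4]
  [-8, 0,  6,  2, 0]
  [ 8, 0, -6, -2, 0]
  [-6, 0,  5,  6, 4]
x^4 - 8*x^3 + 16*x^2

The characteristic polynomial is χ_A(x) = x^3*(x - 4)^2, so the eigenvalues are known. The minimal polynomial is
  m_A(x) = Π_λ (x − λ)^{k_λ}
where k_λ is the size of the *largest* Jordan block for λ (equivalently, the smallest k with (A − λI)^k v = 0 for every generalised eigenvector v of λ).

  λ = 0: largest Jordan block has size 2, contributing (x − 0)^2
  λ = 4: largest Jordan block has size 2, contributing (x − 4)^2

So m_A(x) = x^2*(x - 4)^2 = x^4 - 8*x^3 + 16*x^2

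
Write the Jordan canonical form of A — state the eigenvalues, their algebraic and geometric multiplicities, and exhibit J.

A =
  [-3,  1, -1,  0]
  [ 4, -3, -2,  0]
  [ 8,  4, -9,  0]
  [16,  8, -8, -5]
J_2(-5) ⊕ J_1(-5) ⊕ J_1(-5)

The characteristic polynomial is
  det(x·I − A) = x^4 + 20*x^3 + 150*x^2 + 500*x + 625 = (x + 5)^4

Eigenvalues and multiplicities (the geometric multiplicity of λ is n − rank(A − λI), which equals the number of Jordan blocks for λ):
  λ = -5: algebraic multiplicity = 4, geometric multiplicity = 3

Determining the block sizes for each eigenvalue:
  λ = -5: 3 blocks summing to 4 forces exactly one block of size 2 and the rest size 1 → block sizes [2, 1, 1]

Assembling the blocks gives a Jordan form
J =
  [-5,  1,  0,  0]
  [ 0, -5,  0,  0]
  [ 0,  0, -5,  0]
  [ 0,  0,  0, -5]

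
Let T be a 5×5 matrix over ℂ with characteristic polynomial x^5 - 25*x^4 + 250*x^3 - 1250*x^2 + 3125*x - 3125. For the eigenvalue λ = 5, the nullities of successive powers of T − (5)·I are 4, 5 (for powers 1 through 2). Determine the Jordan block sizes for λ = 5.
Block sizes for λ = 5: [2, 1, 1, 1]

From the dimensions of kernels of powers, the number of Jordan blocks of size at least j is d_j − d_{j−1} where d_j = dim ker(N^j) (with d_0 = 0). Computing the differences gives [4, 1].
The number of blocks of size exactly k is (#blocks of size ≥ k) − (#blocks of size ≥ k + 1), so the partition is: 3 block(s) of size 1, 1 block(s) of size 2.
In nonincreasing order the block sizes are [2, 1, 1, 1].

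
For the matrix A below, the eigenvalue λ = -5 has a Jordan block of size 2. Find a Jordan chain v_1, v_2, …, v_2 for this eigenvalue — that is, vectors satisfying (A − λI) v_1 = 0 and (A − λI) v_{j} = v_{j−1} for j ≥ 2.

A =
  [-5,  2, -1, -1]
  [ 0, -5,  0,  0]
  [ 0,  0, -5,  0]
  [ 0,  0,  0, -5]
A Jordan chain for λ = -5 of length 2:
v_1 = (2, 0, 0, 0)ᵀ
v_2 = (0, 1, 0, 0)ᵀ

Let N = A − (-5)·I. We want v_2 with N^2 v_2 = 0 but N^1 v_2 ≠ 0; then v_{j-1} := N · v_j for j = 2, …, 2.

Pick v_2 = (0, 1, 0, 0)ᵀ.
Then v_1 = N · v_2 = (2, 0, 0, 0)ᵀ.

Sanity check: (A − (-5)·I) v_1 = (0, 0, 0, 0)ᵀ = 0. ✓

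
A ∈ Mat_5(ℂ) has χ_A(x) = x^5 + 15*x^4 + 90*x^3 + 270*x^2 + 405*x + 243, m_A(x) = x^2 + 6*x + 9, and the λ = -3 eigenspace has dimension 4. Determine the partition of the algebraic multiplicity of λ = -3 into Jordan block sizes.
Block sizes for λ = -3: [2, 1, 1, 1]

Step 1 — from the characteristic polynomial, algebraic multiplicity of λ = -3 is 5. From dim ker(A − (-3)·I) = 4, there are exactly 4 Jordan blocks for λ = -3.
Step 2 — from the minimal polynomial, the factor (x + 3)^2 tells us the largest block for λ = -3 has size 2.
Step 3 — with total size 5, 4 blocks, and largest block 2, the block sizes (in nonincreasing order) are [2, 1, 1, 1].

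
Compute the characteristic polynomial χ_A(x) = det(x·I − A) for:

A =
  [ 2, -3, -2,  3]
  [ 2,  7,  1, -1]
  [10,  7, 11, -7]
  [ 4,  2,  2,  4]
x^4 - 24*x^3 + 216*x^2 - 864*x + 1296

Expanding det(x·I − A) (e.g. by cofactor expansion or by noting that A is similar to its Jordan form J, which has the same characteristic polynomial as A) gives
  χ_A(x) = x^4 - 24*x^3 + 216*x^2 - 864*x + 1296
which factors as (x - 6)^4. The eigenvalues (with algebraic multiplicities) are λ = 6 with multiplicity 4.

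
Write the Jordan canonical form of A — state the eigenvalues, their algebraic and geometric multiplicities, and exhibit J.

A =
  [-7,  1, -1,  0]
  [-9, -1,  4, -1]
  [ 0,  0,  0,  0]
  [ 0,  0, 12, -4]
J_3(-4) ⊕ J_1(0)

The characteristic polynomial is
  det(x·I − A) = x^4 + 12*x^3 + 48*x^2 + 64*x = x*(x + 4)^3

Eigenvalues and multiplicities (the geometric multiplicity of λ is n − rank(A − λI), which equals the number of Jordan blocks for λ):
  λ = -4: algebraic multiplicity = 3, geometric multiplicity = 1
  λ = 0: algebraic multiplicity = 1, geometric multiplicity = 1

Determining the block sizes for each eigenvalue:
  λ = -4: one block (gm = 1), so the single block has size am = 3 → block sizes [3]
  λ = 0: one block (gm = 1), so the single block has size am = 1 → block sizes [1]

Assembling the blocks gives a Jordan form
J =
  [-4,  1,  0, 0]
  [ 0, -4,  1, 0]
  [ 0,  0, -4, 0]
  [ 0,  0,  0, 0]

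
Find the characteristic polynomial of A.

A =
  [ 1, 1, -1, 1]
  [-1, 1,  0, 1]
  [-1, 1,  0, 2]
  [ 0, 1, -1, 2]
x^4 - 4*x^3 + 6*x^2 - 4*x + 1

Expanding det(x·I − A) (e.g. by cofactor expansion or by noting that A is similar to its Jordan form J, which has the same characteristic polynomial as A) gives
  χ_A(x) = x^4 - 4*x^3 + 6*x^2 - 4*x + 1
which factors as (x - 1)^4. The eigenvalues (with algebraic multiplicities) are λ = 1 with multiplicity 4.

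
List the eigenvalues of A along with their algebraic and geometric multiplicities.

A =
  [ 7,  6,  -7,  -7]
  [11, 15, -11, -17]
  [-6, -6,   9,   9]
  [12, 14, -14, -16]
λ = 3: alg = 3, geom = 1; λ = 6: alg = 1, geom = 1

Step 1 — factor the characteristic polynomial to read off the algebraic multiplicities:
  χ_A(x) = (x - 6)*(x - 3)^3

Step 2 — compute geometric multiplicities via the rank-nullity identity g(λ) = n − rank(A − λI):
  rank(A − (3)·I) = 3, so dim ker(A − (3)·I) = n − 3 = 1
  rank(A − (6)·I) = 3, so dim ker(A − (6)·I) = n − 3 = 1

Summary:
  λ = 3: algebraic multiplicity = 3, geometric multiplicity = 1
  λ = 6: algebraic multiplicity = 1, geometric multiplicity = 1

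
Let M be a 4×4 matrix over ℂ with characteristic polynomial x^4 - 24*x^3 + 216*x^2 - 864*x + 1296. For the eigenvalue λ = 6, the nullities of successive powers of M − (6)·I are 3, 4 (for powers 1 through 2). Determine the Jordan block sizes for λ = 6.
Block sizes for λ = 6: [2, 1, 1]

From the dimensions of kernels of powers, the number of Jordan blocks of size at least j is d_j − d_{j−1} where d_j = dim ker(N^j) (with d_0 = 0). Computing the differences gives [3, 1].
The number of blocks of size exactly k is (#blocks of size ≥ k) − (#blocks of size ≥ k + 1), so the partition is: 2 block(s) of size 1, 1 block(s) of size 2.
In nonincreasing order the block sizes are [2, 1, 1].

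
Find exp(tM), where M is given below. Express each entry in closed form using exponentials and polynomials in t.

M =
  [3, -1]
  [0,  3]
e^{tM} =
  [exp(3*t), -t*exp(3*t)]
  [0, exp(3*t)]

Strategy: write M = P · J · P⁻¹ where J is a Jordan canonical form, so e^{tM} = P · e^{tJ} · P⁻¹, and e^{tJ} can be computed block-by-block.

M has Jordan form
J =
  [3, 1]
  [0, 3]
(up to reordering of blocks).

Per-block formulas:
  For a 2×2 Jordan block J_2(3): exp(t · J_2(3)) = e^(3t)·(I + t·N), where N is the 2×2 nilpotent shift.

After assembling e^{tJ} and conjugating by P, we get:

e^{tM} =
  [exp(3*t), -t*exp(3*t)]
  [0, exp(3*t)]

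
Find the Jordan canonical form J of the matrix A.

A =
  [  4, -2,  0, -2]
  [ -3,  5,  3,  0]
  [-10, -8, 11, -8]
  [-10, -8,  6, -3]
J_1(2) ⊕ J_2(5) ⊕ J_1(5)

The characteristic polynomial is
  det(x·I − A) = x^4 - 17*x^3 + 105*x^2 - 275*x + 250 = (x - 5)^3*(x - 2)

Eigenvalues and multiplicities (the geometric multiplicity of λ is n − rank(A − λI), which equals the number of Jordan blocks for λ):
  λ = 2: algebraic multiplicity = 1, geometric multiplicity = 1
  λ = 5: algebraic multiplicity = 3, geometric multiplicity = 2

Determining the block sizes for each eigenvalue:
  λ = 2: one block (gm = 1), so the single block has size am = 1 → block sizes [1]
  λ = 5: 2 blocks summing to 3 forces exactly one block of size 2 and the rest size 1 → block sizes [2, 1]

Assembling the blocks gives a Jordan form
J =
  [2, 0, 0, 0]
  [0, 5, 1, 0]
  [0, 0, 5, 0]
  [0, 0, 0, 5]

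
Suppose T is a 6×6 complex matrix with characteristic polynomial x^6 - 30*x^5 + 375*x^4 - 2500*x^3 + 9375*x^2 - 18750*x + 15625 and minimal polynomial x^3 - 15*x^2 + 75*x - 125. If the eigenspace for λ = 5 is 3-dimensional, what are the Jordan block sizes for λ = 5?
Block sizes for λ = 5: [3, 2, 1]

Step 1 — from the characteristic polynomial, algebraic multiplicity of λ = 5 is 6. From dim ker(T − (5)·I) = 3, there are exactly 3 Jordan blocks for λ = 5.
Step 2 — from the minimal polynomial, the factor (x − 5)^3 tells us the largest block for λ = 5 has size 3.
Step 3 — with total size 6, 3 blocks, and largest block 3, the block sizes (in nonincreasing order) are [3, 2, 1].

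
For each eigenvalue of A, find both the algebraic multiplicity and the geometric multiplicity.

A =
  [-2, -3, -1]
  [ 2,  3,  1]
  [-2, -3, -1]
λ = 0: alg = 3, geom = 2

Step 1 — factor the characteristic polynomial to read off the algebraic multiplicities:
  χ_A(x) = x^3

Step 2 — compute geometric multiplicities via the rank-nullity identity g(λ) = n − rank(A − λI):
  rank(A − (0)·I) = 1, so dim ker(A − (0)·I) = n − 1 = 2

Summary:
  λ = 0: algebraic multiplicity = 3, geometric multiplicity = 2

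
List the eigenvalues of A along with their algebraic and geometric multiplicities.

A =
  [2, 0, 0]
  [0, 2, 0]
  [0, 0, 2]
λ = 2: alg = 3, geom = 3

Step 1 — factor the characteristic polynomial to read off the algebraic multiplicities:
  χ_A(x) = (x - 2)^3

Step 2 — compute geometric multiplicities via the rank-nullity identity g(λ) = n − rank(A − λI):
  rank(A − (2)·I) = 0, so dim ker(A − (2)·I) = n − 0 = 3

Summary:
  λ = 2: algebraic multiplicity = 3, geometric multiplicity = 3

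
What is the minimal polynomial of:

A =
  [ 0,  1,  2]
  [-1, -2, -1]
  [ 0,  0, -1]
x^3 + 3*x^2 + 3*x + 1

The characteristic polynomial is χ_A(x) = (x + 1)^3, so the eigenvalues are known. The minimal polynomial is
  m_A(x) = Π_λ (x − λ)^{k_λ}
where k_λ is the size of the *largest* Jordan block for λ (equivalently, the smallest k with (A − λI)^k v = 0 for every generalised eigenvector v of λ).

  λ = -1: largest Jordan block has size 3, contributing (x + 1)^3

So m_A(x) = (x + 1)^3 = x^3 + 3*x^2 + 3*x + 1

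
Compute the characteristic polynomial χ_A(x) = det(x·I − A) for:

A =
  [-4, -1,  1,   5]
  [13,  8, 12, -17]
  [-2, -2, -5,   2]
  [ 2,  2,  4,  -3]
x^4 + 4*x^3 + 6*x^2 + 4*x + 1

Expanding det(x·I − A) (e.g. by cofactor expansion or by noting that A is similar to its Jordan form J, which has the same characteristic polynomial as A) gives
  χ_A(x) = x^4 + 4*x^3 + 6*x^2 + 4*x + 1
which factors as (x + 1)^4. The eigenvalues (with algebraic multiplicities) are λ = -1 with multiplicity 4.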